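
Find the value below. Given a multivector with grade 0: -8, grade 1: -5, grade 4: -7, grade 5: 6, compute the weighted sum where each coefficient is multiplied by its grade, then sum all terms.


Grade-weighted sum = sum of grade_k * coefficient_k
0*(-8) = 0
1*(-5) = -5
4*(-7) = -28
5*6 = 30
Total = 0 + (-5) + (-28) + 30 = -3


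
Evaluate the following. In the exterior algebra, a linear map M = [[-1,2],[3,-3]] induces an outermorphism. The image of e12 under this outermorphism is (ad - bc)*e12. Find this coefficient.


The outermorphism of a linear map f sends e1^e2 to f(e1)^f(e2).
f(e1) = -1*e1 + 3*e2
f(e2) = 2*e1 - 3*e2
f(e1) ^ f(e2) = (-1*e1 + 3*e2) ^ (2*e1 - 3*e2)
= (-1)*(-3)*e12 + 3*2*e21
= (3 - 6)*e12
= -3*e12
Coefficient = -3


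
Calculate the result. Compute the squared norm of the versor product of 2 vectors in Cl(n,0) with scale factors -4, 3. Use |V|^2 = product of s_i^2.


Each vector v_i has |v_i|^2 = s_i^2
Squared scales: (-4)^2 = 16, 3^2 = 9
|V|^2 = 16 * 9
= 144


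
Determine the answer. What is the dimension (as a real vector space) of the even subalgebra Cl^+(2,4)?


Even subalgebra dimension = 2^(n-1)
n = 2 + 4 = 6
2^(6 - 1) = 2^5 = 32
Verification: sum of C(6,k) for even k = 1 + 15 + 15 + 1 = 32
Result = 32


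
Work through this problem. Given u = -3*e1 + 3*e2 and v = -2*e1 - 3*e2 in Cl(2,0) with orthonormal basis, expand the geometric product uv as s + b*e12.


Expand: (-3*e1 + 3*e2)(-2*e1 - 3*e2)
= (-3)*(-2)*e1e1 + (-3)*(-3)*e1e2 + 3*(-2)*e2e1 + 3*(-3)*e2e2
Using e1^2 = e2^2 = 1, e2e1 = -e1e2:
Scalar part s = (-3)*(-2) + 3*(-3) = 6 + (-9) = -3
Bivector part b = (-3)*(-3) - 3*(-2) = 9 - (-6) = 15
uv = -3 + 15*e12


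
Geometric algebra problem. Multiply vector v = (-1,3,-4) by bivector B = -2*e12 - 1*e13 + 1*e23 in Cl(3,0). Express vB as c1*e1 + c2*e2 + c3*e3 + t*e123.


vB has grade-1 (vector) and grade-3 (trivector) parts: vB = (v _| B) + (v ^ B).
Vector part <vB>_1:
  e1: -v2*b12 - v3*b13 = -(3)*(-2) - (-4)*(-1) = 2
  e2: v1*b12 - v3*b23 = (-1)*(-2) - (-4)*(1) = 6
  e3: v1*b13 + v2*b23 = (-1)*(-1) + (3)*(1) = 4
Trivector part <vB>_3:
  e123: v1*b23 - v2*b13 + v3*b12 = (-1)*(1) - (3)*(-1) + (-4)*(-2) = 10
vB = 2*e1 + 6*e2 + 4*e3 + 10*e123


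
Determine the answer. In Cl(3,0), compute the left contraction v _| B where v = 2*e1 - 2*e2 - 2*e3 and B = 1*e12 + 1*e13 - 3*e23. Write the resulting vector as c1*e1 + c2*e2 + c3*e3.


Left contraction v _| B = <vB>_1 (grade-1 part of the geometric product vB).
Using e1_|e12 = e2, e2_|e12 = -e1, e1_|e13 = e3, e3_|e13 = -e1, e2_|e23 = e3, e3_|e23 = -e2:
e1 coeff: -v2*b12 - v3*b13 = -(-2)*(1) - (-2)*(1) = 4
e2 coeff: v1*b12 - v3*b23 = (2)*(1) - (-2)*(-3) = -4
e3 coeff: v1*b13 + v2*b23 = (2)*(1) + (-2)*(-3) = 8
v _| B = 4*e1 - 4*e2 + 8*e3


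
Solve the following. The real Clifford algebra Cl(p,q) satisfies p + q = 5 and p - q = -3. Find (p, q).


We need p + q = 5 and p - q = -3.
Adding: 2p = 5 + (-3) = 2, so p = 1.
Then q = 5 - 1 = 4.
(p, q) = (1, 4)


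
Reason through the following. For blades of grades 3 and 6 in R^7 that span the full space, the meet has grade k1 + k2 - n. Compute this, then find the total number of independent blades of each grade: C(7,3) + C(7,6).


Meet grade = grade(A) + grade(B) - n
= 3 + 6 - 7 = 2
C(7,3) = 35
C(7,6) = 7
dim_A + dim_B = 35 + 7 = 42


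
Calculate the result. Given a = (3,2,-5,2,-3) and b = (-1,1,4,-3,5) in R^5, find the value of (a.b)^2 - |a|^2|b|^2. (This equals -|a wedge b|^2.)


a . b = 3*(-1) + 2*1 + (-5)*4 + 2*(-3) + (-3)*5
= -3 + 2 + (-20) + (-6) + (-15) = -42
|a|^2 = 3^2 + 2^2 + (-5)^2 + 2^2 + (-3)^2 = 51
|b|^2 = (-1)^2 + 1^2 + 4^2 + (-3)^2 + 5^2 = 52
(a.b)^2 = (-42)^2 = 1764
|a|^2 * |b|^2 = 51 * 52 = 2652
Result = 1764 - 2652 = -888


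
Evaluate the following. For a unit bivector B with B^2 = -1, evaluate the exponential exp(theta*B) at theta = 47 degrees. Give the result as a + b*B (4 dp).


For a unit bivector B with B^2 = -1, the exponential series gives
e^(theta*B) = cos(theta) + sin(theta)*B (the GA analogue of Euler's formula).
theta = 47 degrees = 0.820305 rad
cos(47 deg) = 0.6820
sin(47 deg) = 0.7314
exp(theta*B) = 0.6820 + 0.7314*B


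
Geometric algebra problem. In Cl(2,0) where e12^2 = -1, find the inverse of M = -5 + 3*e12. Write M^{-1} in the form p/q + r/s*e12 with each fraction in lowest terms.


M = -5 + 3*e12, where e12^2 = -1.
Since M commutes with its reverse ~M = a - b*e12, M * ~M = a^2 - b^2*e12^2 = a^2 + b^2.
So M^{-1} = ~M / (a^2 + b^2) = (a - b*e12)/(a^2 + b^2).
a^2 + b^2 = 25 + 9 = 34
Scalar part = -5/34 = -5/34
Bivector coeff = -3/34 = -3/34
M^{-1} = -5/34 - 3/34*e12


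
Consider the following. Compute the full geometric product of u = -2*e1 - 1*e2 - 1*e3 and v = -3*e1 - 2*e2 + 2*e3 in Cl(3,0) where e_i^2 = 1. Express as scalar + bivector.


In Cl(3,0): e_i^2 = 1, e_ie_j = -e_je_i for i != j.
Scalar part = u . v = (-2)*(-3) + (-1)*(-2) + (-1)*2
= 6 + 2 + (-2) = 6
e12 coeff = (-2)*(-2) - (-1)*(-3) = 4 - 3 = 1
e13 coeff = (-2)*2 - (-1)*(-3) = -4 - 3 = -7
e23 coeff = (-1)*2 - (-1)*(-2) = -2 - 2 = -4
uv = 6 + 1*e12 - 7*e13 - 4*e23


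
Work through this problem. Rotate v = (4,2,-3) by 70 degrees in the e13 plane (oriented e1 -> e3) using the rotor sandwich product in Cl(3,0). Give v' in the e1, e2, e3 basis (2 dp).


Rotor R = cos(35deg) - sin(35deg)*e13
Rotation angle theta = 2 * 35 = 70 degrees in the e13 plane (e1 -> e3).
The component perpendicular to the plane (e2) is invariant: v'_2 = v2 = 2.00
cos(70deg) = 0.3420, sin(70deg) = 0.9397
v'_1 = v1*cos(theta) - v3*sin(theta) = 4*0.3420 - (-3)*0.9397 = 4.19
v'_3 = v1*sin(theta) + v3*cos(theta) = 4*0.9397 + (-3)*0.3420 = 2.73
v' = 4.19*e1 + 2.00*e2 + 2.73*e3


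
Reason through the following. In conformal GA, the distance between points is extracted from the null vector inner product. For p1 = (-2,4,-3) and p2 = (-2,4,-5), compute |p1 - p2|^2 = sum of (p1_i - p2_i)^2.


p1 - p2 = (0, 0, 2)
|p1 - p2|^2 = 0^2 + 0^2 + 2^2
= 0 + 0 + 4
= 4


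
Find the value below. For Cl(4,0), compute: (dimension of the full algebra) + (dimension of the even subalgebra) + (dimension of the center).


n = 4 + 0 = 4
Total dim = 2^4 = 16
Even subalgebra dim = 2^3 = 8
n is even, so center dim = 1
Sum = 16 + 8 + 1 = 25


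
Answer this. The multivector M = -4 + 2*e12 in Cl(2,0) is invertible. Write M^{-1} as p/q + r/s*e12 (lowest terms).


M = -4 + 2*e12, where e12^2 = -1.
Since M commutes with its reverse ~M = a - b*e12, M * ~M = a^2 - b^2*e12^2 = a^2 + b^2.
So M^{-1} = ~M / (a^2 + b^2) = (a - b*e12)/(a^2 + b^2).
a^2 + b^2 = 16 + 4 = 20
Scalar part = -4/20 = -1/5
Bivector coeff = -2/20 = -1/10
M^{-1} = -1/5 - 1/10*e12


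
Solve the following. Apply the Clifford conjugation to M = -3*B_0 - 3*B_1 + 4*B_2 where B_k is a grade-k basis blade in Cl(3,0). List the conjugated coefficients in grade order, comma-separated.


Clifford conjugate sign for grade k: (-1)^(k(k+1)/2)
Grade 0: (-1)^(0*1/2) = (-1)^0 = 1, coeff -3 -> -3
Grade 1: (-1)^(1*2/2) = (-1)^1 = -1, coeff -3 -> 3
Grade 2: (-1)^(2*3/2) = (-1)^3 = -1, coeff 4 -> -4
Conjugated coefficients: -3, 3, -4


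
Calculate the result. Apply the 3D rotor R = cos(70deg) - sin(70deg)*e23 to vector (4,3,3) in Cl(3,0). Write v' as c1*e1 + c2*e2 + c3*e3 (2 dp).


Rotor R = cos(70deg) - sin(70deg)*e23
Rotation angle theta = 2 * 70 = 140 degrees in the e23 plane (e2 -> e3).
The component perpendicular to the plane (e1) is invariant: v'_1 = v1 = 4.00
cos(140deg) = -0.7660, sin(140deg) = 0.6428
v'_2 = v2*cos(theta) - v3*sin(theta) = 3*(-0.7660) - 3*0.6428 = -4.23
v'_3 = v2*sin(theta) + v3*cos(theta) = 3*0.6428 + 3*(-0.7660) = -0.37
v' = 4.00*e1 - 4.23*e2 - 0.37*e3


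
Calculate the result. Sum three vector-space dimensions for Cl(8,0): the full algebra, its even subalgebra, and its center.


n = 8 + 0 = 8
Total dim = 2^8 = 256
Even subalgebra dim = 2^7 = 128
n is even, so center dim = 1
Sum = 256 + 128 + 1 = 385


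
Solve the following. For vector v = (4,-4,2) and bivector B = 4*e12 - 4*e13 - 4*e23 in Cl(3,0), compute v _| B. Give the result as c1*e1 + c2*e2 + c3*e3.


Left contraction v _| B = <vB>_1 (grade-1 part of the geometric product vB).
Using e1_|e12 = e2, e2_|e12 = -e1, e1_|e13 = e3, e3_|e13 = -e1, e2_|e23 = e3, e3_|e23 = -e2:
e1 coeff: -v2*b12 - v3*b13 = -(-4)*(4) - (2)*(-4) = 24
e2 coeff: v1*b12 - v3*b23 = (4)*(4) - (2)*(-4) = 24
e3 coeff: v1*b13 + v2*b23 = (4)*(-4) + (-4)*(-4) = 0
v _| B = 24*e1 + 24*e2 + 0*e3


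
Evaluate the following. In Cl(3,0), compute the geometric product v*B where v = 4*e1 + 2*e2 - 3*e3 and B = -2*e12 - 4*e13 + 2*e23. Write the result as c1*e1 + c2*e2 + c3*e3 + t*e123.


vB has grade-1 (vector) and grade-3 (trivector) parts: vB = (v _| B) + (v ^ B).
Vector part <vB>_1:
  e1: -v2*b12 - v3*b13 = -(2)*(-2) - (-3)*(-4) = -8
  e2: v1*b12 - v3*b23 = (4)*(-2) - (-3)*(2) = -2
  e3: v1*b13 + v2*b23 = (4)*(-4) + (2)*(2) = -12
Trivector part <vB>_3:
  e123: v1*b23 - v2*b13 + v3*b12 = (4)*(2) - (2)*(-4) + (-3)*(-2) = 22
vB = -8*e1 - 2*e2 - 12*e3 + 22*e123


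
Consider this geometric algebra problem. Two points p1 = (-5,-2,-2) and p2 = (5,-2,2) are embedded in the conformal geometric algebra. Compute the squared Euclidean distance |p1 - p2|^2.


p1 - p2 = (-10, 0, -4)
|p1 - p2|^2 = (-10)^2 + 0^2 + (-4)^2
= 100 + 0 + 16
= 116


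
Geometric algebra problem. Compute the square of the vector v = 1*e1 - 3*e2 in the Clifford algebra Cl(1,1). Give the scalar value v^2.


v^2 = sum of c_i^2 * e_i^2
Positive signature terms (e_i^2 = +1): 1^2 = 1
Negative signature terms (e_j^2 = -1): (-3)^2 = 9
v^2 = 1 - 9 = -8


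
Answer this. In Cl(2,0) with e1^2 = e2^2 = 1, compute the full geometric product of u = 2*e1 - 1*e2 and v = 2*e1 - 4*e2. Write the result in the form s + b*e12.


Expand: (2*e1 - 1*e2)(2*e1 - 4*e2)
= 2*2*e1e1 + 2*(-4)*e1e2 + (-1)*2*e2e1 + (-1)*(-4)*e2e2
Using e1^2 = e2^2 = 1, e2e1 = -e1e2:
Scalar part s = 2*2 + (-1)*(-4) = 4 + 4 = 8
Bivector part b = 2*(-4) - (-1)*2 = -8 - (-2) = -6
uv = 8 - 6*e12


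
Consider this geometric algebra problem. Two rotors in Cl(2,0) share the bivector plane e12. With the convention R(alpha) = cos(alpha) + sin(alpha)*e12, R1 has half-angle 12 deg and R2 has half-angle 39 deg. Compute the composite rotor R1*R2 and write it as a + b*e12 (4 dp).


Same-plane rotors commute and their half-angles add:
R1*R2 = cos(a1 + a2) + sin(a1 + a2)*e12.
a1 + a2 = 12 + 39 = 51 deg
cos(51 deg) = 0.6293
sin(51 deg) = 0.7771
R1*R2 = 0.6293 + 0.7771*e12


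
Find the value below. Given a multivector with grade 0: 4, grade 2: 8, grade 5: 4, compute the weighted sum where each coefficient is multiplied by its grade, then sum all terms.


Grade-weighted sum = sum of grade_k * coefficient_k
0*4 = 0
2*8 = 16
5*4 = 20
Total = 0 + 16 + 20 = 36


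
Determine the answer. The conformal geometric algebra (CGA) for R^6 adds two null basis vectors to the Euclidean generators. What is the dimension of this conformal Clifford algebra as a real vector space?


The conformal model of R^6 uses Cl(7,1): the 6 Euclidean generators plus two extra orthogonal generators e+ (e+^2 = +1) and e- (e-^2 = -1), from which the null vectors e0, einf are built.
Number of generators m = 6 + 2 = 8.
dim Cl(p,q) = 2^m = 2^8 = 256


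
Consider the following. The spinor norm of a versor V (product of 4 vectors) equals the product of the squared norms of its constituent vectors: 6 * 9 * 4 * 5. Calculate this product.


Spinor norm N(V) = |v1|^2 * |v2|^2 * ... * |v4|^2
= 6 * 9 * 4 * 5
Running product: 6, 54, 216, 1080
N(V) = 1080


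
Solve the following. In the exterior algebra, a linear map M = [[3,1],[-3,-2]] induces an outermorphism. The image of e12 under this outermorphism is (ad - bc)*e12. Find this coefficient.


The outermorphism of a linear map f sends e1^e2 to f(e1)^f(e2).
f(e1) = 3*e1 - 3*e2
f(e2) = 1*e1 - 2*e2
f(e1) ^ f(e2) = (3*e1 - 3*e2) ^ (1*e1 - 2*e2)
= 3*(-2)*e12 + (-3)*1*e21
= (-6 - (-3))*e12
= -3*e12
Coefficient = -3


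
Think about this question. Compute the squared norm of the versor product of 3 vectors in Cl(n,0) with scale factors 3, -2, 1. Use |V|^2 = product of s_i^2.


Each vector v_i has |v_i|^2 = s_i^2
Squared scales: 3^2 = 9, (-2)^2 = 4, 1^2 = 1
|V|^2 = 9 * 4 * 1
= 36


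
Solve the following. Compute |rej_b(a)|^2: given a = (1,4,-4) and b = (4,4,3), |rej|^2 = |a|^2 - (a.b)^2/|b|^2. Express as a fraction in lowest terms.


|a|^2 = 1^2 + 4^2 + (-4)^2 = 33
|b|^2 = 4^2 + 4^2 + 3^2 = 41
a . b = 1*4 + 4*4 + (-4)*3 = 8
(a.b)^2 = 8^2 = 64
|rej|^2 = 33 - 64/41
= (1353 - 64)/41
= 1289/41
In lowest terms: 1289/41


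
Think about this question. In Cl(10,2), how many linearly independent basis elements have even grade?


Even subalgebra dimension = 2^(n-1)
n = 10 + 2 = 12
2^(12 - 1) = 2^11 = 2048
Verification: sum of C(12,k) for even k = 1 + 66 + 495 + 924 + 495 + 66 + 1 = 2048
Result = 2048


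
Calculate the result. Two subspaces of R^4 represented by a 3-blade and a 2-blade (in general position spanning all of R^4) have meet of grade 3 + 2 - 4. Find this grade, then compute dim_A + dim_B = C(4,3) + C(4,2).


Meet grade = grade(A) + grade(B) - n
= 3 + 2 - 4 = 1
C(4,3) = 4
C(4,2) = 6
dim_A + dim_B = 4 + 6 = 10


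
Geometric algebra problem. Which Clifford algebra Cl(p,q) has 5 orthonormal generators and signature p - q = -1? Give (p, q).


We need p + q = 5 and p - q = -1.
Adding: 2p = 5 + (-1) = 4, so p = 2.
Then q = 5 - 2 = 3.
(p, q) = (2, 3)


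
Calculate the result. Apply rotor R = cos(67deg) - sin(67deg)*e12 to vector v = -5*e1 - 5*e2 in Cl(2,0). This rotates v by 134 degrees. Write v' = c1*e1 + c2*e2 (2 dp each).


Rotor R = cos(67deg) - sin(67deg)*e12
Rotation angle theta = 2 * 67 = 134 degrees
v' = R*v*~R rotates v by theta.
cos(134deg) = -0.6947, sin(134deg) = 0.7193
v'_1 = -5*cos(134deg) - (-5)*sin(134deg)
= -5*(-0.6947) - (-5)*0.7193
= 7.07
v'_2 = -5*sin(134deg) + (-5)*cos(134deg)
= -5*0.7193 + (-5)*(-0.6947)
= -0.12
v' = 7.07*e1 - 0.12*e2


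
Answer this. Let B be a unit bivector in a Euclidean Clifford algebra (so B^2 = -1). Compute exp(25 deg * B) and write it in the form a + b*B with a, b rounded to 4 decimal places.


For a unit bivector B with B^2 = -1, the exponential series gives
e^(theta*B) = cos(theta) + sin(theta)*B (the GA analogue of Euler's formula).
theta = 25 degrees = 0.436332 rad
cos(25 deg) = 0.9063
sin(25 deg) = 0.4226
exp(theta*B) = 0.9063 + 0.4226*B


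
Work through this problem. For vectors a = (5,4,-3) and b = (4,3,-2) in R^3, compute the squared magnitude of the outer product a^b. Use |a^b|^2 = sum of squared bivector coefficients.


a wedge b = (a1*b2 - a2*b1)*e12 + (a1*b3 - a3*b1)*e13 + (a2*b3 - a3*b2)*e23
e12 coeff: 5*3 - 4*4 = 15 - 16 = -1
e13 coeff: 5*(-2) - (-3)*4 = -10 - (-12) = 2
e23 coeff: 4*(-2) - (-3)*3 = -8 - (-9) = 1
|a wedge b|^2 = (-1)^2 + 2^2 + 1^2
= 1 + 4 + 1
= 6


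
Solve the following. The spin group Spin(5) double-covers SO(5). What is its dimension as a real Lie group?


Spin(n) double-covers SO(n); both have Lie algebra so(n) of dimension n(n-1)/2.
n = 5
n(n-1) = 5 * 4 = 20
dim Spin(5) = 20/2 = 10


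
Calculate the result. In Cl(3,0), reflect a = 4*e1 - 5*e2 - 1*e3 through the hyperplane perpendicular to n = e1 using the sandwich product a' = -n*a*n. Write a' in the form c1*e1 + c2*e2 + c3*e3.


Reflection formula: a' = -n*a*n, with n = e1 (unit vector, n^2 = 1).
For reflection through hyperplane perp to e1:
The component along e1 flips sign, others stay.
a = (4, -5, -1)
a' = (-4, -5, -1)
a' = -4*e1 - 5*e2 - 1*e3


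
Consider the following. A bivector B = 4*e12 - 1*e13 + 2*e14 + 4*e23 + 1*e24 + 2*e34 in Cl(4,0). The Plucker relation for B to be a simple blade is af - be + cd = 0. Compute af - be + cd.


Plucker relation: af - be + cd
a*f = 4*2 = 8
b*e = (-1)*1 = -1
c*d = 2*4 = 8
af - be + cd = 8 - (-1) + 8
= 17


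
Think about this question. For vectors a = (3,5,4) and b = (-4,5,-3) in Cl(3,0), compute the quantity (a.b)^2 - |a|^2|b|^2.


a . b = 3*(-4) + 5*5 + 4*(-3)
= -12 + 25 + (-12) = 1
|a|^2 = 3^2 + 5^2 + 4^2 = 50
|b|^2 = (-4)^2 + 5^2 + (-3)^2 = 50
(a.b)^2 = 1^2 = 1
|a|^2 * |b|^2 = 50 * 50 = 2500
Result = 1 - 2500 = -2499


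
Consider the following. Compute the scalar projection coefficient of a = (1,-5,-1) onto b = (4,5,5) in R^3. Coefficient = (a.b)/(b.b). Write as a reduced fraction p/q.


Projection coefficient = (a . b) / (b . b)
a . b = 1*4 + (-5)*5 + (-1)*5
= 4 + (-25) + (-5) = -26
b . b = 4^2 + 5^2 + 5^2
= 16 + 25 + 25 = 66
Coefficient = -26/66
In lowest terms: -13/33


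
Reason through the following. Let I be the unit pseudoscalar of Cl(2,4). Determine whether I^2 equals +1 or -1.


The pseudoscalar I = e1...e_n (product of all n generators) of Cl(p,q) satisfies I^2 = (-1)^(q + n(n-1)/2).
p = 2, q = 4, n = p + q = 6
n(n-1)/2 = 6 * 5 / 2 = 15
Exponent = q + n(n-1)/2 = 4 + 15 = 19
I^2 = (-1)^19 = -1


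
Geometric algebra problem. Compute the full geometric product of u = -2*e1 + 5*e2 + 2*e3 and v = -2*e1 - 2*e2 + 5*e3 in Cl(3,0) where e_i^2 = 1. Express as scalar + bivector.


In Cl(3,0): e_i^2 = 1, e_ie_j = -e_je_i for i != j.
Scalar part = u . v = (-2)*(-2) + 5*(-2) + 2*5
= 4 + (-10) + 10 = 4
e12 coeff = (-2)*(-2) - 5*(-2) = 4 - (-10) = 14
e13 coeff = (-2)*5 - 2*(-2) = -10 - (-4) = -6
e23 coeff = 5*5 - 2*(-2) = 25 - (-4) = 29
uv = 4 + 14*e12 - 6*e13 + 29*e23


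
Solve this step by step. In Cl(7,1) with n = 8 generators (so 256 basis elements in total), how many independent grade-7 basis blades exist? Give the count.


Number of grade-k basis blades in Cl(p,q) with n = p + q is C(n, k).
n = 7 + 1 = 8
C(8, 7) = 8! / (7! * 1!)
= 40320 / (5040 * 1)
= 8


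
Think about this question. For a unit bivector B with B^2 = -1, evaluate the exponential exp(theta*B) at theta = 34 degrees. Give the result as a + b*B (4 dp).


For a unit bivector B with B^2 = -1, the exponential series gives
e^(theta*B) = cos(theta) + sin(theta)*B (the GA analogue of Euler's formula).
theta = 34 degrees = 0.593412 rad
cos(34 deg) = 0.8290
sin(34 deg) = 0.5592
exp(theta*B) = 0.8290 + 0.5592*B


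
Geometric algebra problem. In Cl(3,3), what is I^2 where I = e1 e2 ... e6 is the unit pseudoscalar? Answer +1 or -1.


The pseudoscalar I = e1...e_n (product of all n generators) of Cl(p,q) satisfies I^2 = (-1)^(q + n(n-1)/2).
p = 3, q = 3, n = p + q = 6
n(n-1)/2 = 6 * 5 / 2 = 15
Exponent = q + n(n-1)/2 = 3 + 15 = 18
I^2 = (-1)^18 = +1


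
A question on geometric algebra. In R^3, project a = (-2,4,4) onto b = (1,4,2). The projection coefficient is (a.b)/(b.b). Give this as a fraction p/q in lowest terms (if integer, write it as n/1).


Projection coefficient = (a . b) / (b . b)
a . b = (-2)*1 + 4*4 + 4*2
= -2 + 16 + 8 = 22
b . b = 1^2 + 4^2 + 2^2
= 1 + 16 + 4 = 21
Coefficient = 22/21
In lowest terms: 22/21


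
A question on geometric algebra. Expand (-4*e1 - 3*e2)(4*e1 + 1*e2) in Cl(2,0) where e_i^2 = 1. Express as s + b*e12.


Expand: (-4*e1 - 3*e2)(4*e1 + 1*e2)
= (-4)*4*e1e1 + (-4)*1*e1e2 + (-3)*4*e2e1 + (-3)*1*e2e2
Using e1^2 = e2^2 = 1, e2e1 = -e1e2:
Scalar part s = (-4)*4 + (-3)*1 = -16 + (-3) = -19
Bivector part b = (-4)*1 - (-3)*4 = -4 - (-12) = 8
uv = -19 + 8*e12


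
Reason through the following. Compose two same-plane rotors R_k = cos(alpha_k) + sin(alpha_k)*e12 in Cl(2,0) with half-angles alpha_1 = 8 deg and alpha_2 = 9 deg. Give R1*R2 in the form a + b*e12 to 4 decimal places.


Same-plane rotors commute and their half-angles add:
R1*R2 = cos(a1 + a2) + sin(a1 + a2)*e12.
a1 + a2 = 8 + 9 = 17 deg
cos(17 deg) = 0.9563
sin(17 deg) = 0.2924
R1*R2 = 0.9563 + 0.2924*e12


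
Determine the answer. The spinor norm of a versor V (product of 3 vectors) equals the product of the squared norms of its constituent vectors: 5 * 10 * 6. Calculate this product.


Spinor norm N(V) = |v1|^2 * |v2|^2 * ... * |v3|^2
= 5 * 10 * 6
Running product: 5, 50, 300
N(V) = 300


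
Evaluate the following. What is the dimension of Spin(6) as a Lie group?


Spin(n) double-covers SO(n); both have Lie algebra so(n) of dimension n(n-1)/2.
n = 6
n(n-1) = 6 * 5 = 30
dim Spin(6) = 30/2 = 15


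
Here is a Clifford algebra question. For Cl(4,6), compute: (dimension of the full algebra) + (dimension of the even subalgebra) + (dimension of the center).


n = 4 + 6 = 10
Total dim = 2^10 = 1024
Even subalgebra dim = 2^9 = 512
n is even, so center dim = 1
Sum = 1024 + 512 + 1 = 1537


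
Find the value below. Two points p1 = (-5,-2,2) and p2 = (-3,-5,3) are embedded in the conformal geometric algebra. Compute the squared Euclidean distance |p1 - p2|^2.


p1 - p2 = (-2, 3, -1)
|p1 - p2|^2 = (-2)^2 + 3^2 + (-1)^2
= 4 + 9 + 1
= 14


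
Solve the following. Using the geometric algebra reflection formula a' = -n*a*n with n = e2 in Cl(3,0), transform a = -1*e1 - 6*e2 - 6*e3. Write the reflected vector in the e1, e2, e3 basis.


Reflection formula: a' = -n*a*n, with n = e2 (unit vector, n^2 = 1).
For reflection through hyperplane perp to e2:
The component along e2 flips sign, others stay.
a = (-1, -6, -6)
a' = (-1, 6, -6)
a' = -1*e1 + 6*e2 - 6*e3


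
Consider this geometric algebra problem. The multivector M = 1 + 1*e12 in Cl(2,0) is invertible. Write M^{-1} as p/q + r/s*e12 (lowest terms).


M = 1 + 1*e12, where e12^2 = -1.
Since M commutes with its reverse ~M = a - b*e12, M * ~M = a^2 - b^2*e12^2 = a^2 + b^2.
So M^{-1} = ~M / (a^2 + b^2) = (a - b*e12)/(a^2 + b^2).
a^2 + b^2 = 1 + 1 = 2
Scalar part = 1/2 = 1/2
Bivector coeff = -1/2 = -1/2
M^{-1} = 1/2 - 1/2*e12


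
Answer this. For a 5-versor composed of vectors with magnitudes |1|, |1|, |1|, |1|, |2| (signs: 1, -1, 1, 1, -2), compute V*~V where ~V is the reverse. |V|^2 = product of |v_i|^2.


Each vector v_i has |v_i|^2 = s_i^2
Squared scales: 1^2 = 1, (-1)^2 = 1, 1^2 = 1, 1^2 = 1, (-2)^2 = 4
|V|^2 = 1 * 1 * 1 * 1 * 4
= 4


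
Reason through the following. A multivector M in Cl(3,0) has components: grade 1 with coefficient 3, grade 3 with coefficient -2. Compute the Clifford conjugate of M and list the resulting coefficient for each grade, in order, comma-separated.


Clifford conjugate sign for grade k: (-1)^(k(k+1)/2)
Grade 1: (-1)^(1*2/2) = (-1)^1 = -1, coeff 3 -> -3
Grade 3: (-1)^(3*4/2) = (-1)^6 = 1, coeff -2 -> -2
Conjugated coefficients: -3, -2


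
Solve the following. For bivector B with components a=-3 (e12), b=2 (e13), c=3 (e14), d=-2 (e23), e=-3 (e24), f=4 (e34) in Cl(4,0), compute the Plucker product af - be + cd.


Plucker relation: af - be + cd
a*f = (-3)*4 = -12
b*e = 2*(-3) = -6
c*d = 3*(-2) = -6
af - be + cd = -12 - (-6) + (-6)
= -12


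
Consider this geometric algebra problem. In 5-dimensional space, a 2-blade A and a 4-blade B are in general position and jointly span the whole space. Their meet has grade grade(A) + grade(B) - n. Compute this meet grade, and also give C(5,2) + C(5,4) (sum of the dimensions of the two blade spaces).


Meet grade = grade(A) + grade(B) - n
= 2 + 4 - 5 = 1
C(5,2) = 10
C(5,4) = 5
dim_A + dim_B = 10 + 5 = 15


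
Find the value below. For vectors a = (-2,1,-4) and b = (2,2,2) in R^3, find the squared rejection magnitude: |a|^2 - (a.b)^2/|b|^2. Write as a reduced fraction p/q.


|a|^2 = (-2)^2 + 1^2 + (-4)^2 = 21
|b|^2 = 2^2 + 2^2 + 2^2 = 12
a . b = (-2)*2 + 1*2 + (-4)*2 = -10
(a.b)^2 = (-10)^2 = 100
|rej|^2 = 21 - 100/12
= (252 - 100)/12
= 152/12
In lowest terms: 38/3


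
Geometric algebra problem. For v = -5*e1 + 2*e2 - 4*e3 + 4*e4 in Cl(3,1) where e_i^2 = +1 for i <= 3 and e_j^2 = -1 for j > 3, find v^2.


v^2 = sum of c_i^2 * e_i^2
Positive signature terms (e_i^2 = +1): (-5)^2 + 2^2 + (-4)^2 = 45
Negative signature terms (e_j^2 = -1): 4^2 = 16
v^2 = 45 - 16 = 29


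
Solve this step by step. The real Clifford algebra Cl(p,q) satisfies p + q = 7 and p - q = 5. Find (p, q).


We need p + q = 7 and p - q = 5.
Adding: 2p = 7 + 5 = 12, so p = 6.
Then q = 7 - 6 = 1.
(p, q) = (6, 1)


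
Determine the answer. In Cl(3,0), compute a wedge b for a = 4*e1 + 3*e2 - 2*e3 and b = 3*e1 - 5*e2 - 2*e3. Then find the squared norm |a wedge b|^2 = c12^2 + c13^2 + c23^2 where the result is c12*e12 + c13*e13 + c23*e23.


a wedge b = (a1*b2 - a2*b1)*e12 + (a1*b3 - a3*b1)*e13 + (a2*b3 - a3*b2)*e23
e12 coeff: 4*(-5) - 3*3 = -20 - 9 = -29
e13 coeff: 4*(-2) - (-2)*3 = -8 - (-6) = -2
e23 coeff: 3*(-2) - (-2)*(-5) = -6 - 10 = -16
|a wedge b|^2 = (-29)^2 + (-2)^2 + (-16)^2
= 841 + 4 + 256
= 1101


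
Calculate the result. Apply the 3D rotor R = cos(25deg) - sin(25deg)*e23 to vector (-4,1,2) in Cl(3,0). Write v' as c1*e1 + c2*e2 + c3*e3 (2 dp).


Rotor R = cos(25deg) - sin(25deg)*e23
Rotation angle theta = 2 * 25 = 50 degrees in the e23 plane (e2 -> e3).
The component perpendicular to the plane (e1) is invariant: v'_1 = v1 = -4.00
cos(50deg) = 0.6428, sin(50deg) = 0.7660
v'_2 = v2*cos(theta) - v3*sin(theta) = 1*0.6428 - 2*0.7660 = -0.89
v'_3 = v2*sin(theta) + v3*cos(theta) = 1*0.7660 + 2*0.6428 = 2.05
v' = -4.00*e1 - 0.89*e2 + 2.05*e3


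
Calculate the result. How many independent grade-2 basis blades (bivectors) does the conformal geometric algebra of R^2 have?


The conformal model of R^2 uses Cl(3,1) with m = 2 + 2 = 4 generators.
Number of grade-2 blades = C(m, 2) = C(4, 2)
= 4*3/2 = 6


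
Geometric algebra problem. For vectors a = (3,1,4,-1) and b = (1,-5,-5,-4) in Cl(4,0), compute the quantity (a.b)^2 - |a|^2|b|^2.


a . b = 3*1 + 1*(-5) + 4*(-5) + (-1)*(-4)
= 3 + (-5) + (-20) + 4 = -18
|a|^2 = 3^2 + 1^2 + 4^2 + (-1)^2 = 27
|b|^2 = 1^2 + (-5)^2 + (-5)^2 + (-4)^2 = 67
(a.b)^2 = (-18)^2 = 324
|a|^2 * |b|^2 = 27 * 67 = 1809
Result = 324 - 1809 = -1485


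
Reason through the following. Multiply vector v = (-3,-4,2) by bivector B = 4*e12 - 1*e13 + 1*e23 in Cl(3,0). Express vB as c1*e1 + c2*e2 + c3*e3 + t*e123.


vB has grade-1 (vector) and grade-3 (trivector) parts: vB = (v _| B) + (v ^ B).
Vector part <vB>_1:
  e1: -v2*b12 - v3*b13 = -(-4)*(4) - (2)*(-1) = 18
  e2: v1*b12 - v3*b23 = (-3)*(4) - (2)*(1) = -14
  e3: v1*b13 + v2*b23 = (-3)*(-1) + (-4)*(1) = -1
Trivector part <vB>_3:
  e123: v1*b23 - v2*b13 + v3*b12 = (-3)*(1) - (-4)*(-1) + (2)*(4) = 1
vB = 18*e1 - 14*e2 - 1*e3 + 1*e123


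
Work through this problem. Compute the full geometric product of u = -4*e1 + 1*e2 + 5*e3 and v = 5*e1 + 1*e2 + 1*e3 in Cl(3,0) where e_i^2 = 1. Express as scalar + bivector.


In Cl(3,0): e_i^2 = 1, e_ie_j = -e_je_i for i != j.
Scalar part = u . v = (-4)*5 + 1*1 + 5*1
= -20 + 1 + 5 = -14
e12 coeff = (-4)*1 - 1*5 = -4 - 5 = -9
e13 coeff = (-4)*1 - 5*5 = -4 - 25 = -29
e23 coeff = 1*1 - 5*1 = 1 - 5 = -4
uv = -14 - 9*e12 - 29*e13 - 4*e23


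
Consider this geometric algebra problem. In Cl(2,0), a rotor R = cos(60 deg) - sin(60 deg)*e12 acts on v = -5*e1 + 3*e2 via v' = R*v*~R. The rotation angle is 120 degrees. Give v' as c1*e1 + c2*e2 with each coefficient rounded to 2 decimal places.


Rotor R = cos(60deg) - sin(60deg)*e12
Rotation angle theta = 2 * 60 = 120 degrees
v' = R*v*~R rotates v by theta.
cos(120deg) = -0.5000, sin(120deg) = 0.8660
v'_1 = -5*cos(120deg) - 3*sin(120deg)
= -5*(-0.5000) - 3*0.8660
= -0.10
v'_2 = -5*sin(120deg) + 3*cos(120deg)
= -5*0.8660 + 3*(-0.5000)
= -5.83
v' = -0.10*e1 - 5.83*e2


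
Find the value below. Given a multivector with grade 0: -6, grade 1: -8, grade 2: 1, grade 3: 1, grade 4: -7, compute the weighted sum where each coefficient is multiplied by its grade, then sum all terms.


Grade-weighted sum = sum of grade_k * coefficient_k
0*(-6) = 0
1*(-8) = -8
2*1 = 2
3*1 = 3
4*(-7) = -28
Total = 0 + (-8) + 2 + 3 + (-28) = -31


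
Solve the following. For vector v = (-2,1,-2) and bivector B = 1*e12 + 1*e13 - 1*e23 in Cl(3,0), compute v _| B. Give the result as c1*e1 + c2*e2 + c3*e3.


Left contraction v _| B = <vB>_1 (grade-1 part of the geometric product vB).
Using e1_|e12 = e2, e2_|e12 = -e1, e1_|e13 = e3, e3_|e13 = -e1, e2_|e23 = e3, e3_|e23 = -e2:
e1 coeff: -v2*b12 - v3*b13 = -(1)*(1) - (-2)*(1) = 1
e2 coeff: v1*b12 - v3*b23 = (-2)*(1) - (-2)*(-1) = -4
e3 coeff: v1*b13 + v2*b23 = (-2)*(1) + (1)*(-1) = -3
v _| B = 1*e1 - 4*e2 - 3*e3


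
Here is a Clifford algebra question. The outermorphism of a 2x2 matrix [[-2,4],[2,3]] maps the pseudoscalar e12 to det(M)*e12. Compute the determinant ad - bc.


The outermorphism of a linear map f sends e1^e2 to f(e1)^f(e2).
f(e1) = -2*e1 + 2*e2
f(e2) = 4*e1 + 3*e2
f(e1) ^ f(e2) = (-2*e1 + 2*e2) ^ (4*e1 + 3*e2)
= (-2)*3*e12 + 2*4*e21
= (-6 - 8)*e12
= -14*e12
Coefficient = -14


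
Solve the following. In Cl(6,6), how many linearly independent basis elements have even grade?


Even subalgebra dimension = 2^(n-1)
n = 6 + 6 = 12
2^(12 - 1) = 2^11 = 2048
Verification: sum of C(12,k) for even k = 1 + 66 + 495 + 924 + 495 + 66 + 1 = 2048
Result = 2048


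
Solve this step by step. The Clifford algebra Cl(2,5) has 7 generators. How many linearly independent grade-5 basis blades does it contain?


Number of grade-k basis blades in Cl(p,q) with n = p + q is C(n, k).
n = 2 + 5 = 7
C(7, 5) = 7! / (5! * 2!)
= 5040 / (120 * 2)
= 21


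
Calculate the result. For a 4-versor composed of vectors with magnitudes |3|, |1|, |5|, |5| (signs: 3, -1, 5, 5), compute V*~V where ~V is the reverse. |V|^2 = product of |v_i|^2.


Each vector v_i has |v_i|^2 = s_i^2
Squared scales: 3^2 = 9, (-1)^2 = 1, 5^2 = 25, 5^2 = 25
|V|^2 = 9 * 1 * 25 * 25
= 5625


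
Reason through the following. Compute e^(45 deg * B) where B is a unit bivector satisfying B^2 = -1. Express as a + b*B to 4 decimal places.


For a unit bivector B with B^2 = -1, the exponential series gives
e^(theta*B) = cos(theta) + sin(theta)*B (the GA analogue of Euler's formula).
theta = 45 degrees = 0.785398 rad
cos(45 deg) = 0.7071
sin(45 deg) = 0.7071
exp(theta*B) = 0.7071 + 0.7071*B


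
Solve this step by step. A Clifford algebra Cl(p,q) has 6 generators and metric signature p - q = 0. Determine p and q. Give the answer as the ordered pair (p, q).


We need p + q = 6 and p - q = 0.
Adding: 2p = 6 + 0 = 6, so p = 3.
Then q = 6 - 3 = 3.
(p, q) = (3, 3)


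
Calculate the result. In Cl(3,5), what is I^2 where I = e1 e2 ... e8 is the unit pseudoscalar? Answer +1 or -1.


The pseudoscalar I = e1...e_n (product of all n generators) of Cl(p,q) satisfies I^2 = (-1)^(q + n(n-1)/2).
p = 3, q = 5, n = p + q = 8
n(n-1)/2 = 8 * 7 / 2 = 28
Exponent = q + n(n-1)/2 = 5 + 28 = 33
I^2 = (-1)^33 = -1


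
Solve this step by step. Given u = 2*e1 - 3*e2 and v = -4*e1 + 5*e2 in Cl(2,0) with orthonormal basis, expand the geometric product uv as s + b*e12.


Expand: (2*e1 - 3*e2)(-4*e1 + 5*e2)
= 2*(-4)*e1e1 + 2*5*e1e2 + (-3)*(-4)*e2e1 + (-3)*5*e2e2
Using e1^2 = e2^2 = 1, e2e1 = -e1e2:
Scalar part s = 2*(-4) + (-3)*5 = -8 + (-15) = -23
Bivector part b = 2*5 - (-3)*(-4) = 10 - 12 = -2
uv = -23 - 2*e12


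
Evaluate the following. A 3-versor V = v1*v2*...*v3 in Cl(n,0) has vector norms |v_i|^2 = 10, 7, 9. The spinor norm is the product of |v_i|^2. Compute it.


Spinor norm N(V) = |v1|^2 * |v2|^2 * ... * |v3|^2
= 10 * 7 * 9
Running product: 10, 70, 630
N(V) = 630


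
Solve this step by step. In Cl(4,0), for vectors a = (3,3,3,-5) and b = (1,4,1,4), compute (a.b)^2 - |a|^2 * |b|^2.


a . b = 3*1 + 3*4 + 3*1 + (-5)*4
= 3 + 12 + 3 + (-20) = -2
|a|^2 = 3^2 + 3^2 + 3^2 + (-5)^2 = 52
|b|^2 = 1^2 + 4^2 + 1^2 + 4^2 = 34
(a.b)^2 = (-2)^2 = 4
|a|^2 * |b|^2 = 52 * 34 = 1768
Result = 4 - 1768 = -1764


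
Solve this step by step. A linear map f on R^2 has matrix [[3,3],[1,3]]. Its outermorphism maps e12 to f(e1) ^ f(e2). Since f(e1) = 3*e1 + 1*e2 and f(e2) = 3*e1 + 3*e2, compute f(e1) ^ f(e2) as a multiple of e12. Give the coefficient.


The outermorphism of a linear map f sends e1^e2 to f(e1)^f(e2).
f(e1) = 3*e1 + 1*e2
f(e2) = 3*e1 + 3*e2
f(e1) ^ f(e2) = (3*e1 + 1*e2) ^ (3*e1 + 3*e2)
= 3*3*e12 + 1*3*e21
= (9 - 3)*e12
= 6*e12
Coefficient = 6


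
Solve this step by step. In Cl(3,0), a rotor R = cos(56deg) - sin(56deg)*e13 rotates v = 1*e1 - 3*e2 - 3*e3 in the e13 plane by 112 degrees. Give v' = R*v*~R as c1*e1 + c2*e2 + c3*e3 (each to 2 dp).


Rotor R = cos(56deg) - sin(56deg)*e13
Rotation angle theta = 2 * 56 = 112 degrees in the e13 plane (e1 -> e3).
The component perpendicular to the plane (e2) is invariant: v'_2 = v2 = -3.00
cos(112deg) = -0.3746, sin(112deg) = 0.9272
v'_1 = v1*cos(theta) - v3*sin(theta) = 1*(-0.3746) - (-3)*0.9272 = 2.41
v'_3 = v1*sin(theta) + v3*cos(theta) = 1*0.9272 + (-3)*(-0.3746) = 2.05
v' = 2.41*e1 - 3.00*e2 + 2.05*e3


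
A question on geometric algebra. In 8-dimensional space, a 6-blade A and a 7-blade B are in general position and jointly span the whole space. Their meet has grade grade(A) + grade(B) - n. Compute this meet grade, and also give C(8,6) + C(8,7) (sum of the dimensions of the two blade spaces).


Meet grade = grade(A) + grade(B) - n
= 6 + 7 - 8 = 5
C(8,6) = 28
C(8,7) = 8
dim_A + dim_B = 28 + 8 = 36


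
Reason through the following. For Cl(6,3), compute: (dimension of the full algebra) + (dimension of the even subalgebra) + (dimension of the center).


n = 6 + 3 = 9
Total dim = 2^9 = 512
Even subalgebra dim = 2^8 = 256
n is odd, so center dim = 2
Sum = 512 + 256 + 2 = 770


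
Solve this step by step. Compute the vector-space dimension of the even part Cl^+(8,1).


Even subalgebra dimension = 2^(n-1)
n = 8 + 1 = 9
2^(9 - 1) = 2^8 = 256
Verification: sum of C(9,k) for even k = 1 + 36 + 126 + 84 + 9 = 256
Result = 256


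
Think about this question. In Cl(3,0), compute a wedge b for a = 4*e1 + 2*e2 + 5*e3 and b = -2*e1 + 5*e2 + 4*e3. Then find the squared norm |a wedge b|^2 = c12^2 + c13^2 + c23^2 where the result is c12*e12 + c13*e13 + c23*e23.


a wedge b = (a1*b2 - a2*b1)*e12 + (a1*b3 - a3*b1)*e13 + (a2*b3 - a3*b2)*e23
e12 coeff: 4*5 - 2*(-2) = 20 - (-4) = 24
e13 coeff: 4*4 - 5*(-2) = 16 - (-10) = 26
e23 coeff: 2*4 - 5*5 = 8 - 25 = -17
|a wedge b|^2 = 24^2 + 26^2 + (-17)^2
= 576 + 676 + 289
= 1541


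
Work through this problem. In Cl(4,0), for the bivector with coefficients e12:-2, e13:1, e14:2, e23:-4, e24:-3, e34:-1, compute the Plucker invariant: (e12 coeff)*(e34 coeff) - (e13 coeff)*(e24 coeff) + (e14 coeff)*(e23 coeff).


Plucker relation: af - be + cd
a*f = (-2)*(-1) = 2
b*e = 1*(-3) = -3
c*d = 2*(-4) = -8
af - be + cd = 2 - (-3) + (-8)
= -3


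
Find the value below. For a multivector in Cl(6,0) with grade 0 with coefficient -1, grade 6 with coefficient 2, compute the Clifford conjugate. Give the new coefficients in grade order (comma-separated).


Clifford conjugate sign for grade k: (-1)^(k(k+1)/2)
Grade 0: (-1)^(0*1/2) = (-1)^0 = 1, coeff -1 -> -1
Grade 6: (-1)^(6*7/2) = (-1)^21 = -1, coeff 2 -> -2
Conjugated coefficients: -1, -2


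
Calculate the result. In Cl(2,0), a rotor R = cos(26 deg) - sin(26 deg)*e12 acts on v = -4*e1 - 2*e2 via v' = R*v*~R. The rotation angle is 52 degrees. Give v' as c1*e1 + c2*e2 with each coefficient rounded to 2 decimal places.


Rotor R = cos(26deg) - sin(26deg)*e12
Rotation angle theta = 2 * 26 = 52 degrees
v' = R*v*~R rotates v by theta.
cos(52deg) = 0.6157, sin(52deg) = 0.7880
v'_1 = -4*cos(52deg) - (-2)*sin(52deg)
= -4*0.6157 - (-2)*0.7880
= -0.89
v'_2 = -4*sin(52deg) + (-2)*cos(52deg)
= -4*0.7880 + (-2)*0.6157
= -4.38
v' = -0.89*e1 - 4.38*e2


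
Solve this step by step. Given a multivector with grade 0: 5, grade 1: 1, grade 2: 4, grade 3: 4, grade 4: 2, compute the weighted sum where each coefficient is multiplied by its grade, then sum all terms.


Grade-weighted sum = sum of grade_k * coefficient_k
0*5 = 0
1*1 = 1
2*4 = 8
3*4 = 12
4*2 = 8
Total = 0 + 1 + 8 + 12 + 8 = 29


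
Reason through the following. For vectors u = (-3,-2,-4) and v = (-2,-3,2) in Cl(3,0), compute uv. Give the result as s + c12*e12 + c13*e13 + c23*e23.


In Cl(3,0): e_i^2 = 1, e_ie_j = -e_je_i for i != j.
Scalar part = u . v = (-3)*(-2) + (-2)*(-3) + (-4)*2
= 6 + 6 + (-8) = 4
e12 coeff = (-3)*(-3) - (-2)*(-2) = 9 - 4 = 5
e13 coeff = (-3)*2 - (-4)*(-2) = -6 - 8 = -14
e23 coeff = (-2)*2 - (-4)*(-3) = -4 - 12 = -16
uv = 4 + 5*e12 - 14*e13 - 16*e23


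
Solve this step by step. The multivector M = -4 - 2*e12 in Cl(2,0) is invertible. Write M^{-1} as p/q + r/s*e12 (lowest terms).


M = -4 - 2*e12, where e12^2 = -1.
Since M commutes with its reverse ~M = a - b*e12, M * ~M = a^2 - b^2*e12^2 = a^2 + b^2.
So M^{-1} = ~M / (a^2 + b^2) = (a - b*e12)/(a^2 + b^2).
a^2 + b^2 = 16 + 4 = 20
Scalar part = -4/20 = -1/5
Bivector coeff = 2/20 = 1/10
M^{-1} = -1/5 + 1/10*e12


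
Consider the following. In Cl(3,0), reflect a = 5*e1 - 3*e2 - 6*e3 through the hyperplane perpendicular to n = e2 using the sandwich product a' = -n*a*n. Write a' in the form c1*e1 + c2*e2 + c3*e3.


Reflection formula: a' = -n*a*n, with n = e2 (unit vector, n^2 = 1).
For reflection through hyperplane perp to e2:
The component along e2 flips sign, others stay.
a = (5, -3, -6)
a' = (5, 3, -6)
a' = 5*e1 + 3*e2 - 6*e3


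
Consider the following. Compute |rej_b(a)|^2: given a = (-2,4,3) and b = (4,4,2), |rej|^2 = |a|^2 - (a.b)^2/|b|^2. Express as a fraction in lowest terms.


|a|^2 = (-2)^2 + 4^2 + 3^2 = 29
|b|^2 = 4^2 + 4^2 + 2^2 = 36
a . b = (-2)*4 + 4*4 + 3*2 = 14
(a.b)^2 = 14^2 = 196
|rej|^2 = 29 - 196/36
= (1044 - 196)/36
= 848/36
In lowest terms: 212/9


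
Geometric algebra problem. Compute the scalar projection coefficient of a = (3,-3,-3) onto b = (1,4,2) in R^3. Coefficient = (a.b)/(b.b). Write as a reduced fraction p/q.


Projection coefficient = (a . b) / (b . b)
a . b = 3*1 + (-3)*4 + (-3)*2
= 3 + (-12) + (-6) = -15
b . b = 1^2 + 4^2 + 2^2
= 1 + 16 + 4 = 21
Coefficient = -15/21
In lowest terms: -5/7


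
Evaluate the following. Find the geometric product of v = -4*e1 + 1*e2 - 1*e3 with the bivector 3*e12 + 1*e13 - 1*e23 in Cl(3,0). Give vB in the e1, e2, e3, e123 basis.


vB has grade-1 (vector) and grade-3 (trivector) parts: vB = (v _| B) + (v ^ B).
Vector part <vB>_1:
  e1: -v2*b12 - v3*b13 = -(1)*(3) - (-1)*(1) = -2
  e2: v1*b12 - v3*b23 = (-4)*(3) - (-1)*(-1) = -13
  e3: v1*b13 + v2*b23 = (-4)*(1) + (1)*(-1) = -5
Trivector part <vB>_3:
  e123: v1*b23 - v2*b13 + v3*b12 = (-4)*(-1) - (1)*(1) + (-1)*(3) = 0
vB = -2*e1 - 13*e2 - 5*e3 + 0*e123


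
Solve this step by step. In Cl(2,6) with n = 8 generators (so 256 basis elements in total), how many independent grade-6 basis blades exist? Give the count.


Number of grade-k basis blades in Cl(p,q) with n = p + q is C(n, k).
n = 2 + 6 = 8
C(8, 6) = 8! / (6! * 2!)
= 40320 / (720 * 2)
= 28


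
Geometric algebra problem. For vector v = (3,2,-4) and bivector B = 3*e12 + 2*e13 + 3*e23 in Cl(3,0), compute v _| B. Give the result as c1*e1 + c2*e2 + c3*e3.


Left contraction v _| B = <vB>_1 (grade-1 part of the geometric product vB).
Using e1_|e12 = e2, e2_|e12 = -e1, e1_|e13 = e3, e3_|e13 = -e1, e2_|e23 = e3, e3_|e23 = -e2:
e1 coeff: -v2*b12 - v3*b13 = -(2)*(3) - (-4)*(2) = 2
e2 coeff: v1*b12 - v3*b23 = (3)*(3) - (-4)*(3) = 21
e3 coeff: v1*b13 + v2*b23 = (3)*(2) + (2)*(3) = 12
v _| B = 2*e1 + 21*e2 + 12*e3


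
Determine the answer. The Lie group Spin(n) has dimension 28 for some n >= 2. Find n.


dim Spin(n) = dim so(n) = n(n-1)/2.
Solve n(n-1)/2 = 28, i.e. n^2 - n - 56 = 0.
Discriminant = 1 + 8*28 = 225
n = (1 + sqrt(225))/2 = (1 + 15)/2 = 8


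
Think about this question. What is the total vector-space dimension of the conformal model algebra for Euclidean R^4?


The conformal model of R^4 uses Cl(5,1): the 4 Euclidean generators plus two extra orthogonal generators e+ (e+^2 = +1) and e- (e-^2 = -1), from which the null vectors e0, einf are built.
Number of generators m = 4 + 2 = 6.
dim Cl(p,q) = 2^m = 2^6 = 64


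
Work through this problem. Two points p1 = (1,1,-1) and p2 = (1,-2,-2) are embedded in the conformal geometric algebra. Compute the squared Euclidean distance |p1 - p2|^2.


p1 - p2 = (0, 3, 1)
|p1 - p2|^2 = 0^2 + 3^2 + 1^2
= 0 + 9 + 1
= 10


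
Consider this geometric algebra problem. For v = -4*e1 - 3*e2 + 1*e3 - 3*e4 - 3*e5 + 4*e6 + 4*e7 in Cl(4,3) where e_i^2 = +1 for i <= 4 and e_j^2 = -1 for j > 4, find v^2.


v^2 = sum of c_i^2 * e_i^2
Positive signature terms (e_i^2 = +1): (-4)^2 + (-3)^2 + 1^2 + (-3)^2 = 35
Negative signature terms (e_j^2 = -1): (-3)^2 + 4^2 + 4^2 = 41
v^2 = 35 - 41 = -6
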